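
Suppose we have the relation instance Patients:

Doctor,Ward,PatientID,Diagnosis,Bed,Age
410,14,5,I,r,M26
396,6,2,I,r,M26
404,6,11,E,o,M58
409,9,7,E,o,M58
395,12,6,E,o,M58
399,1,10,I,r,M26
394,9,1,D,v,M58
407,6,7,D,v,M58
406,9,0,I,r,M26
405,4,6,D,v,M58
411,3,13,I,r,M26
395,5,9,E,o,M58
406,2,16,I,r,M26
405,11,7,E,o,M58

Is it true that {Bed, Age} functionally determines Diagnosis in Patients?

(Bed=r, Age=M26): 6 rows → Diagnosis = I, I, I, I, I, I ✓
(Bed=o, Age=M58): 5 rows → Diagnosis = E, E, E, E, E ✓
(Bed=v, Age=M58): 3 rows → Diagnosis = D, D, D ✓
Every {Bed, Age} value is associated with a single Diagnosis value, so {Bed, Age} -> Diagnosis holds.

Yes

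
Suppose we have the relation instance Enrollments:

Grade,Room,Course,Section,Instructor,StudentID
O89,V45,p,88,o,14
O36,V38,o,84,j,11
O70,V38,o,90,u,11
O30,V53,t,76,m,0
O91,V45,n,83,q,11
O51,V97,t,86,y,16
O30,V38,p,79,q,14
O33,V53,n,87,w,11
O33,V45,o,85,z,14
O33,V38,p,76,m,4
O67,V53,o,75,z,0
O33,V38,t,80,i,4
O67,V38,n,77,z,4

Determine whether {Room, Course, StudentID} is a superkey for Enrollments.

Two distinct rows share (Room=V38, Course=o, StudentID=11), so {Room, Course, StudentID} does not determine every attribute — not a superkey.

No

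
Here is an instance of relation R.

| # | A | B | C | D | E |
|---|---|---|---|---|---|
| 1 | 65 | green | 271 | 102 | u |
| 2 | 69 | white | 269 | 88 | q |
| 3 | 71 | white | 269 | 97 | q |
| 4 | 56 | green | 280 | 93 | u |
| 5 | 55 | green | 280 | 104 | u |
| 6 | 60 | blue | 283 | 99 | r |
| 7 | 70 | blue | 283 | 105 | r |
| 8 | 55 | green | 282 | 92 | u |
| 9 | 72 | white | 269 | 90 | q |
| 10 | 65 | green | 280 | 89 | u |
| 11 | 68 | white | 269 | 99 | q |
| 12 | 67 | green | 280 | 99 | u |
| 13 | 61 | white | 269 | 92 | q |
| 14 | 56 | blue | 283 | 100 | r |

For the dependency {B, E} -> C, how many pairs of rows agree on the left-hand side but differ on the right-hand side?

9

(B=green, E=u): violating pairs (1,4), (1,5), (1,8), (1,10), (1,12), (4,8), (5,8), (8,10), (8,12) — 9 pairs.
(B=white, E=q): all 5 rows agree on C — 0 pairs.
(B=blue, E=r): all 3 rows agree on C — 0 pairs.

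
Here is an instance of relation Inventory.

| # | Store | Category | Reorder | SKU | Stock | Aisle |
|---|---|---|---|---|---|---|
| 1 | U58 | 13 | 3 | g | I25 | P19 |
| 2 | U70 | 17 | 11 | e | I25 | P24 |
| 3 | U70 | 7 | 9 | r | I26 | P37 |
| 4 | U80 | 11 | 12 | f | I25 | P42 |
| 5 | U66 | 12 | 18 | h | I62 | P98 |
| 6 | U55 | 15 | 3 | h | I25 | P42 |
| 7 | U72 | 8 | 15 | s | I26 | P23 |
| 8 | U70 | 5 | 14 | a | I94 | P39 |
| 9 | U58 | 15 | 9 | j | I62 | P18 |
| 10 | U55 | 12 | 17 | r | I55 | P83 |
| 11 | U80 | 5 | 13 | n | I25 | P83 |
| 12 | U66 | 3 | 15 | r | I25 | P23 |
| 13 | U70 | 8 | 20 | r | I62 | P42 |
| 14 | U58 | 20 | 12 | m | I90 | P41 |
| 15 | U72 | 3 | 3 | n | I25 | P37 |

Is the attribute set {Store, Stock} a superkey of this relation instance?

Rows 4 and 11 have the same {Store, Stock} value (Store=U80, Stock=I25) but are distinct tuples, so {Store, Stock} does not determine every attribute — not a superkey.

No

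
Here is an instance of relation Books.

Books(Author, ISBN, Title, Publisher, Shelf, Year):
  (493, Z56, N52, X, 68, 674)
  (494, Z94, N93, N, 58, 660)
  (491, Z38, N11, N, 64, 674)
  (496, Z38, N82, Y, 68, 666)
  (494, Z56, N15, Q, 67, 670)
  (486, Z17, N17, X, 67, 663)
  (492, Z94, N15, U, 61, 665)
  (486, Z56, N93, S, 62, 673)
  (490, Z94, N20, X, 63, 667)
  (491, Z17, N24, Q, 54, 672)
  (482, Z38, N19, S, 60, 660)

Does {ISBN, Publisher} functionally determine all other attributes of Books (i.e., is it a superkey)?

Yes

All 11 rows have distinct {ISBN, Publisher} values, so {ISBN, Publisher} → (all attributes) holds and {ISBN, Publisher} is a superkey.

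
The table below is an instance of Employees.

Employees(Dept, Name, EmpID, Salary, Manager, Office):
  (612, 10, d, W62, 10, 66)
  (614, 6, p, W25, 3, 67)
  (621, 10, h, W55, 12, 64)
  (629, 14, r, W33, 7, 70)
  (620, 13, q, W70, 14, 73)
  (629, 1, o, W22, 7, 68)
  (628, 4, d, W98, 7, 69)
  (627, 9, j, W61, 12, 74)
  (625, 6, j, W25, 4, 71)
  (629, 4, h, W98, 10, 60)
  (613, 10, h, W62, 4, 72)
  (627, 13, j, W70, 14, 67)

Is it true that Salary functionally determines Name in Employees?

Yes

Salary=W62: 2 rows → Name = 10, 10 ✓
Salary=W25: 2 rows → Name = 6, 6 ✓
Salary=W55: 1 row → Name = 10 ✓
Salary=W33: 1 row → Name = 14 ✓
Salary=W70: 2 rows → Name = 13, 13 ✓
Salary=W22: 1 row → Name = 1 ✓
Salary=W98: 2 rows → Name = 4, 4 ✓
Salary=W61: 1 row → Name = 9 ✓
Every Salary value is associated with a single Name value, so Salary → Name holds.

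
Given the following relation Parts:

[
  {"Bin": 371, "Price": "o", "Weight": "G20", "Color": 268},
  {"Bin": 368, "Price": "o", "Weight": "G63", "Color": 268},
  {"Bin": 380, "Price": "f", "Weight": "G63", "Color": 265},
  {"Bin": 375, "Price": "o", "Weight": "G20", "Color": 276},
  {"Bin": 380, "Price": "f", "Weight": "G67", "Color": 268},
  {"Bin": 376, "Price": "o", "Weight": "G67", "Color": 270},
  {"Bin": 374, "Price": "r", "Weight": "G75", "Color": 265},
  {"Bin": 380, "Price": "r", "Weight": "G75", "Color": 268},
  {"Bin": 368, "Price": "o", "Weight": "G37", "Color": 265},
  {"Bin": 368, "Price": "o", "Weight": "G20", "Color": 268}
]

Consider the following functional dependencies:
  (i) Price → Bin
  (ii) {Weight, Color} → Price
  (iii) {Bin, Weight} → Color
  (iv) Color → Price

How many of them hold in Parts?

(i) Price → Bin: Price=o: 6 rows → Bin takes values {371, 368, 375, 376} — violation; Price=r: 2 rows → Bin takes values {374, 380} — violation — fails.
(ii) {Weight, Color} → Price: every LHS value maps to a single RHS value — holds.
(iii) {Bin, Weight} → Color: every LHS value maps to a single RHS value — holds.
(iv) Color → Price: Color=268: 5 rows → Price takes values {o, f, r} — violation; Color=265: 3 rows → Price takes values {f, r, o} — violation — fails.
2 of the 4 dependencies hold.

2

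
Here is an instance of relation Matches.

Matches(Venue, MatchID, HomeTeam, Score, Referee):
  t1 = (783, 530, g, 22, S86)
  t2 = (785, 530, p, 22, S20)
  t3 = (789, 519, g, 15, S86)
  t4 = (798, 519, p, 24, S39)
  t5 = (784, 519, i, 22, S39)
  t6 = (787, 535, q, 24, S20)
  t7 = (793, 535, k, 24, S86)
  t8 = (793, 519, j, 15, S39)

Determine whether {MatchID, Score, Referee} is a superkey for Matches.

Yes

All 8 rows have distinct {MatchID, Score, Referee} values, so {MatchID, Score, Referee} → (all attributes) holds and {MatchID, Score, Referee} is a superkey.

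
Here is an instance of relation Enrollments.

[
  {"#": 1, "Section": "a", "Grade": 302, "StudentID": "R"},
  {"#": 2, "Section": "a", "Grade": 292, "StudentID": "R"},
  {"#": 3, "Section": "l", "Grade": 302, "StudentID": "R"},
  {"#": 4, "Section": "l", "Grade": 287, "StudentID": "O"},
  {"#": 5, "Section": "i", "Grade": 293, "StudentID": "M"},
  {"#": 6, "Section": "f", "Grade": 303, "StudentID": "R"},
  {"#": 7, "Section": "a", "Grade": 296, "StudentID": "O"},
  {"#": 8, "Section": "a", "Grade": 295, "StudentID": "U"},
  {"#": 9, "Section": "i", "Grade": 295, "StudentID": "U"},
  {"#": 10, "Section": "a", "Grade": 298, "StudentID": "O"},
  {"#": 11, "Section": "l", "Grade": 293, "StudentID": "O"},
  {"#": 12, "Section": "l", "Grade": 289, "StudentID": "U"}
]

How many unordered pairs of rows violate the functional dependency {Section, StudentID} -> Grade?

(Section=a, StudentID=R): violating pairs (1,2) — 1 pair.
(Section=l, StudentID=O): violating pairs (4,11) — 1 pair.
(Section=a, StudentID=O): violating pairs (7,10) — 1 pair.

3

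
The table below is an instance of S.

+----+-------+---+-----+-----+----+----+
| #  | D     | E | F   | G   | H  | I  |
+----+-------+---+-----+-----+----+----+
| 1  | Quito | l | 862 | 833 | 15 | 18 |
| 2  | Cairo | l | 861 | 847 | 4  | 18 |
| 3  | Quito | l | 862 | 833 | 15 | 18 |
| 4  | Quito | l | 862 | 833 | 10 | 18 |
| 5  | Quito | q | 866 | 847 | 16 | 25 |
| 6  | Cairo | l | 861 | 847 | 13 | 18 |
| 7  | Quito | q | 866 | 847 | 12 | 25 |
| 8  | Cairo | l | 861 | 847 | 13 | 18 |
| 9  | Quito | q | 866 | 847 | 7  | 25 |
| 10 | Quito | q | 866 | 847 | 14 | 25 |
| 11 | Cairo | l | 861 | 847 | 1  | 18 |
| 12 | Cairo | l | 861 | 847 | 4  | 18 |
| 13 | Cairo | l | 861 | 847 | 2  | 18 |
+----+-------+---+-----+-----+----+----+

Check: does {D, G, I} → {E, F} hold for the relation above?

Yes

(D=Quito, G=833, I=18): rows 1, 3, 4 → {E,F} = (l, 862), (l, 862), (l, 862) ✓
(D=Cairo, G=847, I=18): rows 2, 6, 8, 11, 12, 13 → {E,F} = (l, 861), (l, 861), (l, 861), (l, 861), (l, 861), (l, 861) ✓
(D=Quito, G=847, I=25): rows 5, 7, 9, 10 → {E,F} = (q, 866), (q, 866), (q, 866), (q, 866) ✓
Every {D, G, I} value is associated with a single {E, F} value, so {D, G, I} → {E, F} holds.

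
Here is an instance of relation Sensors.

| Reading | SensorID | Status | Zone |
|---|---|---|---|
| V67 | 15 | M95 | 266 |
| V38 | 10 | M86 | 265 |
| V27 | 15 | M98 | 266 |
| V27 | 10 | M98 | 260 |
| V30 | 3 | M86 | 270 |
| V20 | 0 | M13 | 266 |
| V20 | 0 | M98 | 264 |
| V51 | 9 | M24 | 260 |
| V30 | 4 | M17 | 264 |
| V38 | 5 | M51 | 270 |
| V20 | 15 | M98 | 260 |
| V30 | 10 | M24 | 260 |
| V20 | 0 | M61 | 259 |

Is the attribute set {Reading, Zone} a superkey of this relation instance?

All 13 rows have distinct {Reading, Zone} values, so {Reading, Zone} → (all attributes) holds and {Reading, Zone} is a superkey.

Yes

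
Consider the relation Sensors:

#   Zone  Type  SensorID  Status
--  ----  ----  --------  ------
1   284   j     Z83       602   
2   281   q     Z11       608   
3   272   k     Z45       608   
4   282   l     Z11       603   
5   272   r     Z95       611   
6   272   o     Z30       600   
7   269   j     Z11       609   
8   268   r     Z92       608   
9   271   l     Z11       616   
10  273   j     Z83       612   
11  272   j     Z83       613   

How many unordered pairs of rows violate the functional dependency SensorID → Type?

5

SensorID=Z83: all 3 rows agree on Type — 0 pairs.
SensorID=Z11: violating pairs (2,4), (2,7), (2,9), (4,7), (7,9) — 5 pairs.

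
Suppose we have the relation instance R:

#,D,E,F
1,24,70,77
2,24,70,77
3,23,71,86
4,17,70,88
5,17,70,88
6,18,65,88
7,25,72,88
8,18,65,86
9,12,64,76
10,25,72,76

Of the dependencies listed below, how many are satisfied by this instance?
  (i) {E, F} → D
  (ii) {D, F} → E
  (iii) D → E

(i) {E, F} → D: every LHS value maps to a single RHS value — holds.
(ii) {D, F} → E: every LHS value maps to a single RHS value — holds.
(iii) D → E: every LHS value maps to a single RHS value — holds.
3 of the 3 dependencies hold.

3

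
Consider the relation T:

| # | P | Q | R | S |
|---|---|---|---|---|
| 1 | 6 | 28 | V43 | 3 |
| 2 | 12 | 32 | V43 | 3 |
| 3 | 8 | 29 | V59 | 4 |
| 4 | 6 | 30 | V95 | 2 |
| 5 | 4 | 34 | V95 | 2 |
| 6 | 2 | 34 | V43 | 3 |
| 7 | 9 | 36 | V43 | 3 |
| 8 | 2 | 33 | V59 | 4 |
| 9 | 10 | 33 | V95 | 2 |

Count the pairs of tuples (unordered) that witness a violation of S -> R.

0

S=3: all 4 rows agree on R — 0 pairs.
S=4: all 2 rows agree on R — 0 pairs.
S=2: all 3 rows agree on R — 0 pairs.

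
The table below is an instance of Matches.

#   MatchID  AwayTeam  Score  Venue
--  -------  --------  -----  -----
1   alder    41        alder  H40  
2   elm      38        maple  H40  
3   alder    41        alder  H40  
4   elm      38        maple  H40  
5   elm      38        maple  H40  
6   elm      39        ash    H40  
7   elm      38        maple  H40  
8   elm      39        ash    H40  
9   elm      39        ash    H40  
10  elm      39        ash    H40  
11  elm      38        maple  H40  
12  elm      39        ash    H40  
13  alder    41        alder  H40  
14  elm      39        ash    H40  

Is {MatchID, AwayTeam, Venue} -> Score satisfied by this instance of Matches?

Yes

(MatchID=alder, AwayTeam=41, Venue=H40): rows 1, 3, 13 → Score = alder, alder, alder ✓
(MatchID=elm, AwayTeam=38, Venue=H40): rows 2, 4, 5, 7, 11 → Score = maple, maple, maple, maple, maple ✓
(MatchID=elm, AwayTeam=39, Venue=H40): rows 6, 8, 9, 10, 12, 14 → Score = ash, ash, ash, ash, ash, ash ✓
Every {MatchID, AwayTeam, Venue} value is associated with a single Score value, so {MatchID, AwayTeam, Venue} -> Score holds.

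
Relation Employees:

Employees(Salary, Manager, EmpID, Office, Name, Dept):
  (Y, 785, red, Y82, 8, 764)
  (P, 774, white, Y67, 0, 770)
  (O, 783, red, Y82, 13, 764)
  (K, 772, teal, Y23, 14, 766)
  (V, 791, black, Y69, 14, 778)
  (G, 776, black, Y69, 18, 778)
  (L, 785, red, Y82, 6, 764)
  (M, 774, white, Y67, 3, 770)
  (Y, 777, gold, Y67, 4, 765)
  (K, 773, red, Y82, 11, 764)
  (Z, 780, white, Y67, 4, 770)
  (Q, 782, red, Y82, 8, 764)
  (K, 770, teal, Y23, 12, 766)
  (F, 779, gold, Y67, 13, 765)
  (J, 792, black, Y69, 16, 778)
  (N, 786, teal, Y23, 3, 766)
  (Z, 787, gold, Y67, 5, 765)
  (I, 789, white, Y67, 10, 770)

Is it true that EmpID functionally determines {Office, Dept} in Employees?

Yes

EmpID=red: 5 rows → {Office,Dept} = (Y82, 764), (Y82, 764), (Y82, 764), (Y82, 764), (Y82, 764) ✓
EmpID=white: 4 rows → {Office,Dept} = (Y67, 770), (Y67, 770), (Y67, 770), (Y67, 770) ✓
EmpID=teal: 3 rows → {Office,Dept} = (Y23, 766), (Y23, 766), (Y23, 766) ✓
EmpID=black: 3 rows → {Office,Dept} = (Y69, 778), (Y69, 778), (Y69, 778) ✓
EmpID=gold: 3 rows → {Office,Dept} = (Y67, 765), (Y67, 765), (Y67, 765) ✓
Every EmpID value is associated with a single {Office, Dept} value, so EmpID -> {Office, Dept} holds.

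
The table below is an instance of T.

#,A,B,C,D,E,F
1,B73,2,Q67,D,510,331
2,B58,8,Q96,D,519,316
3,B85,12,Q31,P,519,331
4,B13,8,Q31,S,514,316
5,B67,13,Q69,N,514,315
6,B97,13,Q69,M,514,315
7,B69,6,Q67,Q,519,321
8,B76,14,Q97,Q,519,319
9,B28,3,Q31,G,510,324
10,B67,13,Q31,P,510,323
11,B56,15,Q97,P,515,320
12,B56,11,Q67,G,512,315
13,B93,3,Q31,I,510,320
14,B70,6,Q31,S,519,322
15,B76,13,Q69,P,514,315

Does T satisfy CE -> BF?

No

(C=Q67, E=510): row 1 → {B,F} = (2, 331) ✓
(C=Q96, E=519): row 2 → {B,F} = (8, 316) ✓
(C=Q31, E=519): rows 3, 14 → {B,F} takes values {(12, 331), (6, 322)} — violation
(C=Q31, E=514): row 4 → {B,F} = (8, 316) ✓
(C=Q69, E=514): rows 5, 6, 15 → {B,F} = (13, 315), (13, 315), (13, 315) ✓
(C=Q67, E=519): row 7 → {B,F} = (6, 321) ✓
(C=Q97, E=519): row 8 → {B,F} = (14, 319) ✓
(C=Q31, E=510): rows 9, 10, 13 → {B,F} takes values {(3, 324), (13, 323), (3, 320)} — violation
(C=Q97, E=515): row 11 → {B,F} = (15, 320) ✓
(C=Q67, E=512): row 12 → {B,F} = (11, 315) ✓
Two rows agree on CE but differ on BF, so CE -> BF does not hold.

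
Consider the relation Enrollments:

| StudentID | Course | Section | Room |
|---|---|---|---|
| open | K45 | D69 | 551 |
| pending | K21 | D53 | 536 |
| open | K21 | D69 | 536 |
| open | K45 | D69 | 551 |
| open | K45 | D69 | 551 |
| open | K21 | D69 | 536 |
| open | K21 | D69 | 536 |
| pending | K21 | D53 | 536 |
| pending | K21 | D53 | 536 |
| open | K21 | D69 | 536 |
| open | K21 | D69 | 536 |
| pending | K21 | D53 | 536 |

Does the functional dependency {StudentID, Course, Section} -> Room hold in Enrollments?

(StudentID=open, Course=K45, Section=D69): 3 rows → Room = 551, 551, 551 ✓
(StudentID=pending, Course=K21, Section=D53): 4 rows → Room = 536, 536, 536, 536 ✓
(StudentID=open, Course=K21, Section=D69): 5 rows → Room = 536, 536, 536, 536, 536 ✓
Every {StudentID, Course, Section} value is associated with a single Room value, so {StudentID, Course, Section} -> Room holds.

Yes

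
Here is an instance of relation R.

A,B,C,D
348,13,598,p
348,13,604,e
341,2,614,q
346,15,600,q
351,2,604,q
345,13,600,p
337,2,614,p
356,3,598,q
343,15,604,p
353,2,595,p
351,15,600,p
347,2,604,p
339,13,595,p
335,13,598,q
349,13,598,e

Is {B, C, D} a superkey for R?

Yes

All 15 rows have distinct {B, C, D} values, so {B, C, D} → (all attributes) holds and {B, C, D} is a superkey.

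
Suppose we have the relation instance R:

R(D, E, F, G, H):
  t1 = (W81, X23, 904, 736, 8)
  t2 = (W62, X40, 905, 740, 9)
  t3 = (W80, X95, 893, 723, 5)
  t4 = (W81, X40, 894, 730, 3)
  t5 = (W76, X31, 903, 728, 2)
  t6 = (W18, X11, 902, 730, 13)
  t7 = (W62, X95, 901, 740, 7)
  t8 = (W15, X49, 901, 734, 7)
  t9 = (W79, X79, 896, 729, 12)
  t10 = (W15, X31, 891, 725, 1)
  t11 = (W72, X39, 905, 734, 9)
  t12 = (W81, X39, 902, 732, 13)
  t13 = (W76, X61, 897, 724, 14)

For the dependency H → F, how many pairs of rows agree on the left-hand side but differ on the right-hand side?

H=9: all 2 rows agree on F — 0 pairs.
H=13: all 2 rows agree on F — 0 pairs.
H=7: all 2 rows agree on F — 0 pairs.

0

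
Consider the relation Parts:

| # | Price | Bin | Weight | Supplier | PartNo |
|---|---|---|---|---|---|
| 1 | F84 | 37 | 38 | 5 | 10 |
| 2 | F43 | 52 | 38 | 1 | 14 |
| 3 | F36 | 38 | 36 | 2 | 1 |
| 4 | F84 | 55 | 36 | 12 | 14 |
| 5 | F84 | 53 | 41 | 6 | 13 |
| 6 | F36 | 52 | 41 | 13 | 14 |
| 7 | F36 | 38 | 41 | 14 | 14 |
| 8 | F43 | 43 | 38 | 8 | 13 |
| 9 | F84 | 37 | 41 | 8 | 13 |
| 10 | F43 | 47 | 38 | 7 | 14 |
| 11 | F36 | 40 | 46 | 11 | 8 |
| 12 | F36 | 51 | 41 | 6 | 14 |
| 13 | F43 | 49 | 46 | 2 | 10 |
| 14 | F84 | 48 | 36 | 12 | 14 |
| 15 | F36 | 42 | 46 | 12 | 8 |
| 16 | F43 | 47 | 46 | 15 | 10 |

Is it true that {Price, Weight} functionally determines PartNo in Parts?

(Price=F84, Weight=38): row 1 → PartNo = 10 ✓
(Price=F43, Weight=38): rows 2, 8, 10 → PartNo takes values {14, 13} — violation
(Price=F36, Weight=36): row 3 → PartNo = 1 ✓
(Price=F84, Weight=36): rows 4, 14 → PartNo = 14, 14 ✓
(Price=F84, Weight=41): rows 5, 9 → PartNo = 13, 13 ✓
(Price=F36, Weight=41): rows 6, 7, 12 → PartNo = 14, 14, 14 ✓
(Price=F36, Weight=46): rows 11, 15 → PartNo = 8, 8 ✓
(Price=F43, Weight=46): rows 13, 16 → PartNo = 10, 10 ✓
Two rows agree on {Price, Weight} but differ on PartNo, so {Price, Weight} → PartNo does not hold.

No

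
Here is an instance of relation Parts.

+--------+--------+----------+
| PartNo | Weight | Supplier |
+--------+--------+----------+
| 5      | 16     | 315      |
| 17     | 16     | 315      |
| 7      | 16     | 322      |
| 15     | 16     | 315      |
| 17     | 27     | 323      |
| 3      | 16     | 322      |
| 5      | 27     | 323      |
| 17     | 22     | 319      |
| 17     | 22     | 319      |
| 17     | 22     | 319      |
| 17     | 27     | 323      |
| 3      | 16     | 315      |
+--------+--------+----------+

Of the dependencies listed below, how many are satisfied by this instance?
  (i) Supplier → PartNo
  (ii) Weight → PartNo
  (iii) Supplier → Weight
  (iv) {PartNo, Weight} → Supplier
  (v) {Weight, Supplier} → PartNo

(i) Supplier → PartNo: Supplier=315: 4 rows → PartNo takes values {5, 17, 15, 3} — violation; Supplier=322: 2 rows → PartNo takes values {7, 3} — violation; Supplier=323: 3 rows → PartNo takes values {17, 5} — violation — fails.
(ii) Weight → PartNo: Weight=16: 6 rows → PartNo takes values {5, 17, 7, 15, 3} — violation; Weight=27: 3 rows → PartNo takes values {17, 5} — violation — fails.
(iii) Supplier → Weight: every LHS value maps to a single RHS value — holds.
(iv) {PartNo, Weight} → Supplier: (PartNo=3, Weight=16): 2 rows → Supplier takes values {322, 315} — violation — fails.
(v) {Weight, Supplier} → PartNo: (Weight=16, Supplier=315): 4 rows → PartNo takes values {5, 17, 15, 3} — violation; (Weight=16, Supplier=322): 2 rows → PartNo takes values {7, 3} — violation; (Weight=27, Supplier=323): 3 rows → PartNo takes values {17, 5} — violation — fails.
1 of the 5 dependencies holds.

1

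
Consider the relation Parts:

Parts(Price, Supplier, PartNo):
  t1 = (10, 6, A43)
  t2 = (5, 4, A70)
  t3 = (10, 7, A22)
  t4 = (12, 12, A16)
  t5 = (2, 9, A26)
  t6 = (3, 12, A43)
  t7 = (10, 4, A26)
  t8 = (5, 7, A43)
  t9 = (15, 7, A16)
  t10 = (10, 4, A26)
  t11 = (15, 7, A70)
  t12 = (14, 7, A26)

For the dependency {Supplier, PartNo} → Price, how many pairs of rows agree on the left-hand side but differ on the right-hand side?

0

(Supplier=4, PartNo=A26): all 2 rows agree on Price — 0 pairs.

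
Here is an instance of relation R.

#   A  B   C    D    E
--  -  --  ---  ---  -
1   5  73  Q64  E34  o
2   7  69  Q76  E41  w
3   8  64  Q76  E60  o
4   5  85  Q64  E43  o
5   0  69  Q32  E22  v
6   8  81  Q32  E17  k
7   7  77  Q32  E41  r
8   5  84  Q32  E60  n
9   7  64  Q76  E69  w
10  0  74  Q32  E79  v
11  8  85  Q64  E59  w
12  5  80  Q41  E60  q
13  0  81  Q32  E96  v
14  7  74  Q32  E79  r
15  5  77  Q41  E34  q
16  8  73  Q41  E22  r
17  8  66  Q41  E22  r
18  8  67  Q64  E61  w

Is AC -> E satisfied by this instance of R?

Yes

(A=5, C=Q64): rows 1, 4 → E = o, o ✓
(A=7, C=Q76): rows 2, 9 → E = w, w ✓
(A=8, C=Q76): row 3 → E = o ✓
(A=0, C=Q32): rows 5, 10, 13 → E = v, v, v ✓
(A=8, C=Q32): row 6 → E = k ✓
(A=7, C=Q32): rows 7, 14 → E = r, r ✓
(A=5, C=Q32): row 8 → E = n ✓
(A=8, C=Q64): rows 11, 18 → E = w, w ✓
(A=5, C=Q41): rows 12, 15 → E = q, q ✓
(A=8, C=Q41): rows 16, 17 → E = r, r ✓
Every AC value is associated with a single E value, so AC -> E holds.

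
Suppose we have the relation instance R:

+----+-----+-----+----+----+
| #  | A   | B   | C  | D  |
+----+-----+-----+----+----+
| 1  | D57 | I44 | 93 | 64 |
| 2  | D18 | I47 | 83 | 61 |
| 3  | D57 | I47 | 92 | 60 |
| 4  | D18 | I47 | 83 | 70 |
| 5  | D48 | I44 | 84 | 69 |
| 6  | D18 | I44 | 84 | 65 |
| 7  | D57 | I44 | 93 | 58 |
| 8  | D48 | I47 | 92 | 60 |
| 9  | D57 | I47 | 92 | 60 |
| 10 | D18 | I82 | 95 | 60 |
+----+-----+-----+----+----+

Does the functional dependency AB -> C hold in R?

(A=D57, B=I44): rows 1, 7 → C = 93, 93 ✓
(A=D18, B=I47): rows 2, 4 → C = 83, 83 ✓
(A=D57, B=I47): rows 3, 9 → C = 92, 92 ✓
(A=D48, B=I44): row 5 → C = 84 ✓
(A=D18, B=I44): row 6 → C = 84 ✓
(A=D48, B=I47): row 8 → C = 92 ✓
(A=D18, B=I82): row 10 → C = 95 ✓
Every AB value is associated with a single C value, so AB -> C holds.

Yes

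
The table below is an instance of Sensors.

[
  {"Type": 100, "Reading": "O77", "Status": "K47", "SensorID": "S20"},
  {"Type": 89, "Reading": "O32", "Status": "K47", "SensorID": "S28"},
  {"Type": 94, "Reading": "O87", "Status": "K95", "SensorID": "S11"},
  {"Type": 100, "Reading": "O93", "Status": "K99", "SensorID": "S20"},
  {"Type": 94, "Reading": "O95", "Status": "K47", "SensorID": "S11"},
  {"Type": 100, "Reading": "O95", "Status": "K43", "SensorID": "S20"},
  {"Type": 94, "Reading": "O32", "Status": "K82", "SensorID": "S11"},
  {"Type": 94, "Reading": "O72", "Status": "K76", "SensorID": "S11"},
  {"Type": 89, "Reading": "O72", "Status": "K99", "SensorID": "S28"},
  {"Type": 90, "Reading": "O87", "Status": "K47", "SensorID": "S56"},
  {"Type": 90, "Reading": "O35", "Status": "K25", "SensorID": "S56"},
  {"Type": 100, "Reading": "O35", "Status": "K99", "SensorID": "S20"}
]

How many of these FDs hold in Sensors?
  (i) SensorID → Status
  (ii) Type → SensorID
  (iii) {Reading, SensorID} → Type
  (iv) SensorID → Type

3

(i) SensorID → Status: SensorID=S20: 4 rows → Status takes values {K47, K99, K43} — violation; SensorID=S28: 2 rows → Status takes values {K47, K99} — violation; SensorID=S11: 4 rows → Status takes values {K95, K47, K82, K76} — violation; SensorID=S56: 2 rows → Status takes values {K47, K25} — violation — fails.
(ii) Type → SensorID: every LHS value maps to a single RHS value — holds.
(iii) {Reading, SensorID} → Type: every LHS value maps to a single RHS value — holds.
(iv) SensorID → Type: every LHS value maps to a single RHS value — holds.
3 of the 4 dependencies hold.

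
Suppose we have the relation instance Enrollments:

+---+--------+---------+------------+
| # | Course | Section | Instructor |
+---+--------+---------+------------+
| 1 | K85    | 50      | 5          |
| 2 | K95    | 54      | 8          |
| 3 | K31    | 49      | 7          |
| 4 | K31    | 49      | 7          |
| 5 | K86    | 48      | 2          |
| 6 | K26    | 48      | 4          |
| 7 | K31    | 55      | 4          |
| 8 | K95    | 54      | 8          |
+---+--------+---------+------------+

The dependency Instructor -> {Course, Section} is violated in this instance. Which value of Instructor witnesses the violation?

4

Instructor=5: row 1 → {Course,Section} = (K85, 50) ✓
Instructor=8: rows 2, 8 → {Course,Section} = (K95, 54), (K95, 54) ✓
Instructor=7: rows 3, 4 → {Course,Section} = (K31, 49), (K31, 49) ✓
Instructor=2: row 5 → {Course,Section} = (K86, 48) ✓
Instructor=4: rows 6, 7 → {Course,Section} takes values {(K26, 48), (K31, 55)} — violation
The only Instructor value with inconsistent RHS is Instructor=4.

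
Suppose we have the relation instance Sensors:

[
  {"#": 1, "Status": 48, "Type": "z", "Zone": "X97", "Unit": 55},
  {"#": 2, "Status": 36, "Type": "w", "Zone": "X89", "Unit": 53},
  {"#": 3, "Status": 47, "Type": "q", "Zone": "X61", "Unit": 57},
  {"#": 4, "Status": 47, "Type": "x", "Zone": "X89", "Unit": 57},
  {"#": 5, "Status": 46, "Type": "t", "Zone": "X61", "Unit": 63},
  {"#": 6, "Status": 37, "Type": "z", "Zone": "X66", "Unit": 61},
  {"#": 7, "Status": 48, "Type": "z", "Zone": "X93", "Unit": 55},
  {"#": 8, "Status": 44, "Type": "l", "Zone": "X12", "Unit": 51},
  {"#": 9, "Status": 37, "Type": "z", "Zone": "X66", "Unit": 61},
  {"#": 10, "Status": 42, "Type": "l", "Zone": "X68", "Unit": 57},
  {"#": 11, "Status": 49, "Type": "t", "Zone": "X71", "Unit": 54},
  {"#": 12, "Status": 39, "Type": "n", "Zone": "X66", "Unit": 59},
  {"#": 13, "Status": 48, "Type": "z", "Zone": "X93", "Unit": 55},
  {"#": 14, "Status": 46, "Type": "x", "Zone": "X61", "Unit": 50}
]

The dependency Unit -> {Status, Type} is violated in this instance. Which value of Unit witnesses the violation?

57

Unit=55: rows 1, 7, 13 → {Status,Type} = (48, z), (48, z), (48, z) ✓
Unit=53: row 2 → {Status,Type} = (36, w) ✓
Unit=57: rows 3, 4, 10 → {Status,Type} takes values {(47, q), (47, x), (42, l)} — violation
Unit=63: row 5 → {Status,Type} = (46, t) ✓
Unit=61: rows 6, 9 → {Status,Type} = (37, z), (37, z) ✓
Unit=51: row 8 → {Status,Type} = (44, l) ✓
Unit=54: row 11 → {Status,Type} = (49, t) ✓
Unit=59: row 12 → {Status,Type} = (39, n) ✓
Unit=50: row 14 → {Status,Type} = (46, x) ✓
The only Unit value with inconsistent RHS is Unit=57.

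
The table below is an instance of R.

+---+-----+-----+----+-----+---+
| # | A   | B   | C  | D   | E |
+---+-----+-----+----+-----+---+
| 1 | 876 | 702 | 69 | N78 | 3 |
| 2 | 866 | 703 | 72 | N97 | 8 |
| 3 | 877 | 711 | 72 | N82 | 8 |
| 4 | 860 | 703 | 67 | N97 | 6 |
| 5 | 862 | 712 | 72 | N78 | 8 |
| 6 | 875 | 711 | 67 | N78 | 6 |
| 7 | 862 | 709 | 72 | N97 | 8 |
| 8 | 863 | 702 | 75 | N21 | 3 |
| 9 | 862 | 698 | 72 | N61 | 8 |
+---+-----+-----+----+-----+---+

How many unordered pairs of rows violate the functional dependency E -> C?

1

E=3: violating pairs (1,8) — 1 pair.
E=8: all 5 rows agree on C — 0 pairs.
E=6: all 2 rows agree on C — 0 pairs.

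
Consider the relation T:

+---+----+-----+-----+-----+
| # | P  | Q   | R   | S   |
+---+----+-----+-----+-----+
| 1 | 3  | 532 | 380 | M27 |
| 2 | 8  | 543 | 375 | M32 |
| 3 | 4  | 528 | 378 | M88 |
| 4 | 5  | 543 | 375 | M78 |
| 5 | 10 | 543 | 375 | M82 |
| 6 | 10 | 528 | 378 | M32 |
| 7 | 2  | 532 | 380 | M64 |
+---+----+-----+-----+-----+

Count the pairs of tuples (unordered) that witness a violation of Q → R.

Q=532: all 2 rows agree on R — 0 pairs.
Q=543: all 3 rows agree on R — 0 pairs.
Q=528: all 2 rows agree on R — 0 pairs.

0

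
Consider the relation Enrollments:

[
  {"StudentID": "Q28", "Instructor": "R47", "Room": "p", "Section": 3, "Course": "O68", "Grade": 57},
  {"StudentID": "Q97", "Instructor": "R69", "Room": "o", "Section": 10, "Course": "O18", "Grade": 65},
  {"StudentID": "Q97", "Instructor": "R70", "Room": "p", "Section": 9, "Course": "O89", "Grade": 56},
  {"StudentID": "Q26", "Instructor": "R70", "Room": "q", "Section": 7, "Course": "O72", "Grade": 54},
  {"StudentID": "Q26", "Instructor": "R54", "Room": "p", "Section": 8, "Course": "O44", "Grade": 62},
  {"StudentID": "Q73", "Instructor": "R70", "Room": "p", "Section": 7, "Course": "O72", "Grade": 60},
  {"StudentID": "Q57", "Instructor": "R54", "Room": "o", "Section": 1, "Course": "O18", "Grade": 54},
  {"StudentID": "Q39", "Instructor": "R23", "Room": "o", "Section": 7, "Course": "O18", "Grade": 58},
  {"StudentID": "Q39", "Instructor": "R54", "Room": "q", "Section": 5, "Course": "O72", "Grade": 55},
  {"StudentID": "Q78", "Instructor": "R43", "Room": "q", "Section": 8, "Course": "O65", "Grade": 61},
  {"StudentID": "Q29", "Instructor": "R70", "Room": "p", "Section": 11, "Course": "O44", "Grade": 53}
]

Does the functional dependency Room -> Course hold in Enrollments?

Room=p: 5 rows → Course takes values {O68, O89, O44, O72} — violation
Room=o: 3 rows → Course = O18, O18, O18 ✓
Room=q: 3 rows → Course takes values {O72, O65} — violation
Two rows agree on Room but differ on Course, so Room -> Course does not hold.

No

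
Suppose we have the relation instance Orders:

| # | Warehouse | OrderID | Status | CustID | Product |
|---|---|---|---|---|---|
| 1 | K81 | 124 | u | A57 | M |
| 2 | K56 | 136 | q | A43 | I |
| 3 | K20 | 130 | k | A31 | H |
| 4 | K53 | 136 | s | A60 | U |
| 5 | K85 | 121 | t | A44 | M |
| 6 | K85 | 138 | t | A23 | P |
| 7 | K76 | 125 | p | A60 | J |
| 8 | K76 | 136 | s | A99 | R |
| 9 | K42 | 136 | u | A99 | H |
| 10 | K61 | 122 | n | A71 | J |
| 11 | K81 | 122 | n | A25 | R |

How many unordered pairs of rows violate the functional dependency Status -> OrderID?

Status=u: violating pairs (1,9) — 1 pair.
Status=s: all 2 rows agree on OrderID — 0 pairs.
Status=t: violating pairs (5,6) — 1 pair.
Status=n: all 2 rows agree on OrderID — 0 pairs.

2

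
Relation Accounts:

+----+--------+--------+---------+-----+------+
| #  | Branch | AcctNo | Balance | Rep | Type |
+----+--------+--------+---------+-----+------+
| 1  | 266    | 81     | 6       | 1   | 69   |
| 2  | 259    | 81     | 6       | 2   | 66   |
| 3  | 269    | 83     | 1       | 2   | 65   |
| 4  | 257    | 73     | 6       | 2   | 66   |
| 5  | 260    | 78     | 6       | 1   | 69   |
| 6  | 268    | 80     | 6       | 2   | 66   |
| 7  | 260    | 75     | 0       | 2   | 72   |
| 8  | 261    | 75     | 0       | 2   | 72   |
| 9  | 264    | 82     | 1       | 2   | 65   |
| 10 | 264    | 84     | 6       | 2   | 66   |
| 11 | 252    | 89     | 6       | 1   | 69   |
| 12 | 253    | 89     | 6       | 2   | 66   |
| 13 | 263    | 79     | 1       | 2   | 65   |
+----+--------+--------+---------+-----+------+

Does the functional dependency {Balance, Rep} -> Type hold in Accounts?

(Balance=6, Rep=1): rows 1, 5, 11 → Type = 69, 69, 69 ✓
(Balance=6, Rep=2): rows 2, 4, 6, 10, 12 → Type = 66, 66, 66, 66, 66 ✓
(Balance=1, Rep=2): rows 3, 9, 13 → Type = 65, 65, 65 ✓
(Balance=0, Rep=2): rows 7, 8 → Type = 72, 72 ✓
Every {Balance, Rep} value is associated with a single Type value, so {Balance, Rep} -> Type holds.

Yes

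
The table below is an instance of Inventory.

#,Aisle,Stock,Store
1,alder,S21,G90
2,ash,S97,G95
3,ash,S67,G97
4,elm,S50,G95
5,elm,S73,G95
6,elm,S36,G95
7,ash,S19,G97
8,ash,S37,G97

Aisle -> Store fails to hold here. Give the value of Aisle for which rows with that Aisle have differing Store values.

ash

Aisle=alder: row 1 → Store = G90 ✓
Aisle=ash: rows 2, 3, 7, 8 → Store takes values {G95, G97} — violation
Aisle=elm: rows 4, 5, 6 → Store = G95, G95, G95 ✓
The only Aisle value with inconsistent Store is Aisle=ash.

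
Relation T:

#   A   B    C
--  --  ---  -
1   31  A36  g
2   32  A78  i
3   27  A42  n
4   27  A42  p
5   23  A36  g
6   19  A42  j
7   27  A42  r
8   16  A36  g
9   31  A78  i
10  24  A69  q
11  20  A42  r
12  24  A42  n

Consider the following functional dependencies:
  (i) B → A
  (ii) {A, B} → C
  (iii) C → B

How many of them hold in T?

1

(i) B → A: B=A36: rows 1, 5, 8 → A takes values {31, 23, 16} — violation; B=A78: rows 2, 9 → A takes values {32, 31} — violation; B=A42: rows 3, 4, 6, 7, 11, 12 → A takes values {27, 19, 20, 24} — violation — fails.
(ii) {A, B} → C: (A=27, B=A42): rows 3, 4, 7 → C takes values {n, p, r} — violation — fails.
(iii) C → B: every LHS value maps to a single RHS value — holds.
1 of the 3 dependencies holds.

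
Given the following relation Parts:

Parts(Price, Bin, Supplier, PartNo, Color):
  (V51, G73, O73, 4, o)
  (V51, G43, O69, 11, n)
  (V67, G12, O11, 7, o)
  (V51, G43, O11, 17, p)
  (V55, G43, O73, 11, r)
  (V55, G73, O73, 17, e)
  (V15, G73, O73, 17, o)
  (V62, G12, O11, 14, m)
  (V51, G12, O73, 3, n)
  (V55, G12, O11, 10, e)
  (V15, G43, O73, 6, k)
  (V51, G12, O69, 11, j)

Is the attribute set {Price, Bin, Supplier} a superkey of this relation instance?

Yes

All 12 rows have distinct {Price, Bin, Supplier} values, so {Price, Bin, Supplier} → (all attributes) holds and {Price, Bin, Supplier} is a superkey.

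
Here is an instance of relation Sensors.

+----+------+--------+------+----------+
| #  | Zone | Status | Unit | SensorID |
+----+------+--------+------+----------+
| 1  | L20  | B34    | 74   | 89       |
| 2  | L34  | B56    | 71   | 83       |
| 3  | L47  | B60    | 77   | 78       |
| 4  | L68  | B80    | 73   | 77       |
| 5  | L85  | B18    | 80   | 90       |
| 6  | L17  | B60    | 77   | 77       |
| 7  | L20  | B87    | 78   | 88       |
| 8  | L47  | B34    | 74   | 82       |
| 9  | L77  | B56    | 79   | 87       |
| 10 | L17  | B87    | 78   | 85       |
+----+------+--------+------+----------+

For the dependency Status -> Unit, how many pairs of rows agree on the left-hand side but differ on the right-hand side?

Status=B34: all 2 rows agree on Unit — 0 pairs.
Status=B56: violating pairs (2,9) — 1 pair.
Status=B60: all 2 rows agree on Unit — 0 pairs.
Status=B87: all 2 rows agree on Unit — 0 pairs.

1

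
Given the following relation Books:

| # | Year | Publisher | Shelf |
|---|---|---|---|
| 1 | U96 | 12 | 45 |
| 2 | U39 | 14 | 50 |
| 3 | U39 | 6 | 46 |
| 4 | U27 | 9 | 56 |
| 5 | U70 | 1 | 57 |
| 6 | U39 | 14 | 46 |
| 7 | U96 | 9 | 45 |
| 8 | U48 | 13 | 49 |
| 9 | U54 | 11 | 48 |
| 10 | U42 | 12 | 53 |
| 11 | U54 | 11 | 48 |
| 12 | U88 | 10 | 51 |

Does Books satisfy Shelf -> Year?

Yes

Shelf=45: rows 1, 7 → Year = U96, U96 ✓
Shelf=50: row 2 → Year = U39 ✓
Shelf=46: rows 3, 6 → Year = U39, U39 ✓
Shelf=56: row 4 → Year = U27 ✓
Shelf=57: row 5 → Year = U70 ✓
Shelf=49: row 8 → Year = U48 ✓
Shelf=48: rows 9, 11 → Year = U54, U54 ✓
Shelf=53: row 10 → Year = U42 ✓
Shelf=51: row 12 → Year = U88 ✓
Every Shelf value is associated with a single Year value, so Shelf -> Year holds.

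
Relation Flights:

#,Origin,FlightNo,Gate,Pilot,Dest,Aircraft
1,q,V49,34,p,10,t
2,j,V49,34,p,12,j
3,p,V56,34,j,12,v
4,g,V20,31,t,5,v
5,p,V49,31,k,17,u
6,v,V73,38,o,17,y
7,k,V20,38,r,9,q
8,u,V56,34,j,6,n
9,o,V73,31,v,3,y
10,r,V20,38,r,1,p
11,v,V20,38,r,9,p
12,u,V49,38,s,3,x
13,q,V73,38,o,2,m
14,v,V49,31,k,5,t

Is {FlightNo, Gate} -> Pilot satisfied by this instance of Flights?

Yes

(FlightNo=V49, Gate=34): rows 1, 2 → Pilot = p, p ✓
(FlightNo=V56, Gate=34): rows 3, 8 → Pilot = j, j ✓
(FlightNo=V20, Gate=31): row 4 → Pilot = t ✓
(FlightNo=V49, Gate=31): rows 5, 14 → Pilot = k, k ✓
(FlightNo=V73, Gate=38): rows 6, 13 → Pilot = o, o ✓
(FlightNo=V20, Gate=38): rows 7, 10, 11 → Pilot = r, r, r ✓
(FlightNo=V73, Gate=31): row 9 → Pilot = v ✓
(FlightNo=V49, Gate=38): row 12 → Pilot = s ✓
Every {FlightNo, Gate} value is associated with a single Pilot value, so {FlightNo, Gate} -> Pilot holds.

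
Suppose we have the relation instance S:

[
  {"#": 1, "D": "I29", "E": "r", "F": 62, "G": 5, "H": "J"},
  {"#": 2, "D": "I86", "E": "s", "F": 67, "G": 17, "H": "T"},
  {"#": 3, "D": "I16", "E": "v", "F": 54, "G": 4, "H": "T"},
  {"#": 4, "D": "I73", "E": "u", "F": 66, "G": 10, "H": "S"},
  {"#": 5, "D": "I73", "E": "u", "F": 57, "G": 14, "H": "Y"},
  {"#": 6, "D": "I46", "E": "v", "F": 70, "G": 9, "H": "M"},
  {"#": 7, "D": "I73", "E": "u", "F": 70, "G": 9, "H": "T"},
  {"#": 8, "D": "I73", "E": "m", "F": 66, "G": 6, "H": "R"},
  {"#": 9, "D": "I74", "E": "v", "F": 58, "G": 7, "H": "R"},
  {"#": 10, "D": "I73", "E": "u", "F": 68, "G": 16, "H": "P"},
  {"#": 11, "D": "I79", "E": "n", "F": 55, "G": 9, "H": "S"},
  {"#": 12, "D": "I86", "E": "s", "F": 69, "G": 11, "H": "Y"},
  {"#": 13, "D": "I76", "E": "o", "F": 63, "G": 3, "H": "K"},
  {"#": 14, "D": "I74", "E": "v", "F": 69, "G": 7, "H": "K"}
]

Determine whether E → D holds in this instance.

E=r: row 1 → D = I29 ✓
E=s: rows 2, 12 → D = I86, I86 ✓
E=v: rows 3, 6, 9, 14 → D takes values {I16, I46, I74} — violation
E=u: rows 4, 5, 7, 10 → D = I73, I73, I73, I73 ✓
E=m: row 8 → D = I73 ✓
E=n: row 11 → D = I79 ✓
E=o: row 13 → D = I76 ✓
Two rows agree on E but differ on D, so E → D does not hold.

No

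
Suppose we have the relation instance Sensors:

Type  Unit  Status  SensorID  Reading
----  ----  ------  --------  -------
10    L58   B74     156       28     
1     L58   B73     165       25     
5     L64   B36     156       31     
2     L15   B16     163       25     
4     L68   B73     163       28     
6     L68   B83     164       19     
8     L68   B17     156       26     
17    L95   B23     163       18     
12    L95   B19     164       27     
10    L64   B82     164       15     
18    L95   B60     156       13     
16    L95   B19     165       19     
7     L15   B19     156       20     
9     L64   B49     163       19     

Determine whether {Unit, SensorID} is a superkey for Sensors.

All 14 rows have distinct {Unit, SensorID} values, so {Unit, SensorID} → (all attributes) holds and {Unit, SensorID} is a superkey.

Yes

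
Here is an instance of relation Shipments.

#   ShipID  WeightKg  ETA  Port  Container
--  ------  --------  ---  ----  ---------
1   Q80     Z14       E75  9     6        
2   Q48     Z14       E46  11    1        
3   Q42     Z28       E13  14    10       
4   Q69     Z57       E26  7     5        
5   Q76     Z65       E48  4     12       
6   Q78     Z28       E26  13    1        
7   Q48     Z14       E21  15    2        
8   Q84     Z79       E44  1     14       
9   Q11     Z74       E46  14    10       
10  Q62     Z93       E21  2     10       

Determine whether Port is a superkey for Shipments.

Rows 3 and 9 have the same Port value Port=14 but are distinct tuples, so Port does not determine every attribute — not a superkey.

No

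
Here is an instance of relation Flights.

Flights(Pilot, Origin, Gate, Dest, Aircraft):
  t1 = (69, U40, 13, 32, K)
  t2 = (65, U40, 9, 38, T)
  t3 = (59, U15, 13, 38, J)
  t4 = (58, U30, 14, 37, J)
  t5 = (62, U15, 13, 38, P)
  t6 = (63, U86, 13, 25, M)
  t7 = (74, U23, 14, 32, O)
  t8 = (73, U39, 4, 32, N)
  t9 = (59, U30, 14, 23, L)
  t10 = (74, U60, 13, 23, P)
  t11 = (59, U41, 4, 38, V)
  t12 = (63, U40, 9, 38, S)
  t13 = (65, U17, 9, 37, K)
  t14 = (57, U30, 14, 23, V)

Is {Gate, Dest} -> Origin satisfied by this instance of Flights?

(Gate=13, Dest=32): row 1 → Origin = U40 ✓
(Gate=9, Dest=38): rows 2, 12 → Origin = U40, U40 ✓
(Gate=13, Dest=38): rows 3, 5 → Origin = U15, U15 ✓
(Gate=14, Dest=37): row 4 → Origin = U30 ✓
(Gate=13, Dest=25): row 6 → Origin = U86 ✓
(Gate=14, Dest=32): row 7 → Origin = U23 ✓
(Gate=4, Dest=32): row 8 → Origin = U39 ✓
(Gate=14, Dest=23): rows 9, 14 → Origin = U30, U30 ✓
(Gate=13, Dest=23): row 10 → Origin = U60 ✓
(Gate=4, Dest=38): row 11 → Origin = U41 ✓
(Gate=9, Dest=37): row 13 → Origin = U17 ✓
Every {Gate, Dest} value is associated with a single Origin value, so {Gate, Dest} -> Origin holds.

Yes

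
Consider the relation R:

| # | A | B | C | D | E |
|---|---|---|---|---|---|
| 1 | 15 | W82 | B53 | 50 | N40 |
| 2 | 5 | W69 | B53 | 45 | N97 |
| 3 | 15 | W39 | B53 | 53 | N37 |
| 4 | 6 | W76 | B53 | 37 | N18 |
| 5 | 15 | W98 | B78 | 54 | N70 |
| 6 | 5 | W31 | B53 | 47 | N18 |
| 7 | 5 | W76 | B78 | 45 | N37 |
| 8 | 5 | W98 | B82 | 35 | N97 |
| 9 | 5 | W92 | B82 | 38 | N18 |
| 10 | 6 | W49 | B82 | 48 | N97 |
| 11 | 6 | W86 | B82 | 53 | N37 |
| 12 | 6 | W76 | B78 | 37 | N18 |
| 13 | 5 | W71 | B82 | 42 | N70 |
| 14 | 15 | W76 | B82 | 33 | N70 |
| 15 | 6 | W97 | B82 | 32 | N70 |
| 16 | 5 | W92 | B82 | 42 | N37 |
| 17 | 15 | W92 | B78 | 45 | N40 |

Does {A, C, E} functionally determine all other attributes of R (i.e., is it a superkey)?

Yes

All 17 rows have distinct {A, C, E} values, so {A, C, E} → (all attributes) holds and {A, C, E} is a superkey.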